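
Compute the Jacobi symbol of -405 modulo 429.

0

Reduce the numerator: -405 ≡ 24 (mod 429), so (-405 / 429) = (24 / 429).
Factor out 2: 24 = 2^3·3. Since 429 ≡ 5 (mod 8), (2 / 429) = -1, and (2 / 429)^3 = -1. Now have -(3 / 429).
429 ≡ 1 (mod 4), so quadratic reciprocity gives (3 / 429) = (429 / 3). Reduce: 429 ≡ 0 (mod 3). Now have -(0 / 3).
The numerator is now 0 with denominator 3 > 1: the symbol is 0.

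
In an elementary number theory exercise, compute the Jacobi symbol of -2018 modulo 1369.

1

(-2018/1369)
  = (720/1369)    [-2018 ≡ 720 mod 1369]
  = (45/1369)    [1369 ≡ 1 mod 8 ⇒ (2/1369)^4 = +1]
  = (1369/45)    [QR: 45 ≡ 1 mod 4, sign kept]
  = (19/45)    [1369 ≡ 19 mod 45]
  = (45/19)    [QR: 45 ≡ 1 mod 4, sign kept]
  = (7/19)    [45 ≡ 7 mod 19]
  = -(19/7)    [QR: both ≡ 3 mod 4, sign flips]
  = -(5/7)    [19 ≡ 5 mod 7]
  = -(7/5)    [QR: 5 ≡ 1 mod 4, sign kept]
  = -(2/5)    [7 ≡ 2 mod 5]
  = (1/5)    [5 ≡ 5 mod 8 ⇒ (2/5) = -1]
  = 1    [(1/5) = 1]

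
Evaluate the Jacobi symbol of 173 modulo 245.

173 ≡ 1 (mod 4), so quadratic reciprocity gives (173/245) = (245/173). Reduce: 245 ≡ 72 (mod 173). Now have (72/173).
Factor out 2: 72 = 2^3·9. Since 173 ≡ 5 (mod 8), (2/173) = -1, and (2/173)^3 = -1. Now have -(9/173).
9 ≡ 1 (mod 4), so quadratic reciprocity gives (9/173) = (173/9). Reduce: 173 ≡ 2 (mod 9). Now have -(2/9).
Factor out 2: 2 = 2. Since 9 ≡ 1 (mod 8), (2/9) = +1. Now have -(1/9).
(1/9) = 1. Collecting the sign factors: -1.

-1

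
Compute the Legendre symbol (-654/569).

1

Reduce the numerator: -654 ≡ 484 (mod 569), so (-654/569) = (484/569).
Factor out 2: 484 = 2^2·121. Since 569 ≡ 1 (mod 8), (2/569) = +1, and (2/569)^2 = +1. Now have (121/569).
121 ≡ 1 (mod 4), so quadratic reciprocity gives (121/569) = (569/121). Reduce: 569 ≡ 85 (mod 121). Now have (85/121).
85 ≡ 1 (mod 4), so quadratic reciprocity gives (85/121) = (121/85). Reduce: 121 ≡ 36 (mod 85). Now have (36/85).
Factor out 2: 36 = 2^2·9. Since 85 ≡ 5 (mod 8), (2/85) = -1, and (2/85)^2 = +1. Now have (9/85).
9 ≡ 1 (mod 4), so quadratic reciprocity gives (9/85) = (85/9). Reduce: 85 ≡ 4 (mod 9). Now have (4/9).
Factor out 2: 4 = 2^2. Since 9 ≡ 1 (mod 8), (2/9) = +1, and (2/9)^2 = +1. Now have (1/9).
(1/9) = 1. Collecting the sign factors: 1.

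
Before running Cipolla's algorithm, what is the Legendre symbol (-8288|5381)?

Reduce the numerator: -8288 ≡ 2474 (mod 5381), so (-8288|5381) = (2474|5381).
Factor out 2: 2474 = 2·1237. Since 5381 ≡ 5 (mod 8), (2|5381) = -1. Now have -(1237|5381).
1237 ≡ 1 (mod 4), so quadratic reciprocity gives (1237|5381) = (5381|1237). Reduce: 5381 ≡ 433 (mod 1237). Now have -(433|1237).
433 ≡ 1 (mod 4), so quadratic reciprocity gives (433|1237) = (1237|433). Reduce: 1237 ≡ 371 (mod 433). Now have -(371|433).
433 ≡ 1 (mod 4), so quadratic reciprocity gives (371|433) = (433|371). Reduce: 433 ≡ 62 (mod 371). Now have -(62|371).
Factor out 2: 62 = 2·31. Since 371 ≡ 3 (mod 8), (2|371) = -1. Now have (31|371).
Both 31 ≡ 3 and 371 ≡ 3 (mod 4), so reciprocity gives (31|371) = -(371|31). Reduce: 371 ≡ 30 (mod 31). Now have -(30|31).
Factor out 2: 30 = 2·15. Since 31 ≡ 7 (mod 8), (2|31) = +1. Now have -(15|31).
Both 15 ≡ 3 and 31 ≡ 3 (mod 4), so reciprocity gives (15|31) = -(31|15). Reduce: 31 ≡ 1 (mod 15). Now have (1|15).
(1|15) = 1. Collecting the sign factors: 1.

1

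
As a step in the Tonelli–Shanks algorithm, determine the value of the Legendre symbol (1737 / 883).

Reduce the numerator: 1737 ≡ 854 (mod 883), so (1737 / 883) = (854 / 883).
Factor out 2: 854 = 2·427. Since 883 ≡ 3 (mod 8), (2 / 883) = -1. Now have -(427 / 883).
Both 427 ≡ 3 and 883 ≡ 3 (mod 4), so reciprocity gives (427 / 883) = -(883 / 427). Reduce: 883 ≡ 29 (mod 427). Now have (29 / 427).
29 ≡ 1 (mod 4), so quadratic reciprocity gives (29 / 427) = (427 / 29). Reduce: 427 ≡ 21 (mod 29). Now have (21 / 29).
21 ≡ 1 (mod 4), so quadratic reciprocity gives (21 / 29) = (29 / 21). Reduce: 29 ≡ 8 (mod 21). Now have (8 / 21).
Factor out 2: 8 = 2^3. Since 21 ≡ 5 (mod 8), (2 / 21) = -1, and (2 / 21)^3 = -1. Now have -(1 / 21).
(1 / 21) = 1. Collecting the sign factors: -1.

-1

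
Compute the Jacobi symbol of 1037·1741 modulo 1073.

-1

By multiplicativity, (1037·1741/1073) = (1037/1073)·(1741/1073).
First factor (1037/1073):
1037 ≡ 1 (mod 4), so quadratic reciprocity gives (1037/1073) = (1073/1037). Reduce: 1073 ≡ 36 (mod 1037). Now have (36/1037).
Factor out 2: 36 = 2^2·9. Since 1037 ≡ 5 (mod 8), (2/1037) = -1, and (2/1037)^2 = +1. Now have (9/1037).
9 ≡ 1 (mod 4), so quadratic reciprocity gives (9/1037) = (1037/9). Reduce: 1037 ≡ 2 (mod 9). Now have (2/9).
Factor out 2: 2 = 2. Since 9 ≡ 1 (mod 8), (2/9) = +1. Now have (1/9).
(1/9) = 1. Collecting the sign factors: 1.
Second factor (1741/1073):
Reduce the numerator: 1741 ≡ 668 (mod 1073), so (1741/1073) = (668/1073).
Factor out 2: 668 = 2^2·167. Since 1073 ≡ 1 (mod 8), (2/1073) = +1, and (2/1073)^2 = +1. Now have (167/1073).
1073 ≡ 1 (mod 4), so quadratic reciprocity gives (167/1073) = (1073/167). Reduce: 1073 ≡ 71 (mod 167). Now have (71/167).
Both 71 ≡ 3 and 167 ≡ 3 (mod 4), so reciprocity gives (71/167) = -(167/71). Reduce: 167 ≡ 25 (mod 71). Now have -(25/71).
25 ≡ 1 (mod 4), so quadratic reciprocity gives (25/71) = (71/25). Reduce: 71 ≡ 21 (mod 25). Now have -(21/25).
21 ≡ 1 (mod 4), so quadratic reciprocity gives (21/25) = (25/21). Reduce: 25 ≡ 4 (mod 21). Now have -(4/21).
Factor out 2: 4 = 2^2. Since 21 ≡ 5 (mod 8), (2/21) = -1, and (2/21)^2 = +1. Now have -(1/21).
(1/21) = 1. Collecting the sign factors: -1.
Product: (1)·(-1) = -1.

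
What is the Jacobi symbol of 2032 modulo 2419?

Factor out 2: 2032 = 2^4·127. Since 2419 ≡ 3 (mod 8), (2 / 2419) = -1, and (2 / 2419)^4 = +1. Now have (127 / 2419).
Both 127 ≡ 3 and 2419 ≡ 3 (mod 4), so reciprocity gives (127 / 2419) = -(2419 / 127). Reduce: 2419 ≡ 6 (mod 127). Now have -(6 / 127).
Factor out 2: 6 = 2·3. Since 127 ≡ 7 (mod 8), (2 / 127) = +1. Now have -(3 / 127).
Both 3 ≡ 3 and 127 ≡ 3 (mod 4), so reciprocity gives (3 / 127) = -(127 / 3). Reduce: 127 ≡ 1 (mod 3). Now have (1 / 3).
(1 / 3) = 1. Collecting the sign factors: 1.

1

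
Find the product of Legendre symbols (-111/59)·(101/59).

-1

By multiplicativity, (-111·101/59) = (-111/59)·(101/59).
First factor (-111/59):
Pull out -1: (-111/59) = (-1/59)·(111/59). Since 59 ≡ 3 (mod 4), (-1/59) = -1. Now have -(111/59).
Reduce the numerator: 111 ≡ 52 (mod 59), so (111/59) = (52/59).
Factor out 2: 52 = 2^2·13. Since 59 ≡ 3 (mod 8), (2/59) = -1, and (2/59)^2 = +1. Now have -(13/59).
13 ≡ 1 (mod 4), so quadratic reciprocity gives (13/59) = (59/13). Reduce: 59 ≡ 7 (mod 13). Now have -(7/13).
13 ≡ 1 (mod 4), so quadratic reciprocity gives (7/13) = (13/7). Reduce: 13 ≡ 6 (mod 7). Now have -(6/7).
Factor out 2: 6 = 2·3. Since 7 ≡ 7 (mod 8), (2/7) = +1. Now have -(3/7).
Both 3 ≡ 3 and 7 ≡ 3 (mod 4), so reciprocity gives (3/7) = -(7/3). Reduce: 7 ≡ 1 (mod 3). Now have (1/3).
(1/3) = 1. Collecting the sign factors: 1.
Second factor (101/59):
Reduce the numerator: 101 ≡ 42 (mod 59), so (101/59) = (42/59).
Factor out 2: 42 = 2·21. Since 59 ≡ 3 (mod 8), (2/59) = -1. Now have -(21/59).
21 ≡ 1 (mod 4), so quadratic reciprocity gives (21/59) = (59/21). Reduce: 59 ≡ 17 (mod 21). Now have -(17/21).
17 ≡ 1 (mod 4), so quadratic reciprocity gives (17/21) = (21/17). Reduce: 21 ≡ 4 (mod 17). Now have -(4/17).
Factor out 2: 4 = 2^2. Since 17 ≡ 1 (mod 8), (2/17) = +1, and (2/17)^2 = +1. Now have -(1/17).
(1/17) = 1. Collecting the sign factors: -1.
Product: (1)·(-1) = -1.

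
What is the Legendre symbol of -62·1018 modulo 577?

By multiplicativity, (-62·1018|577) = (-62|577)·(1018|577).
First factor (-62|577):
Pull out -1: (-62|577) = (-1|577)·(62|577). Since 577 ≡ 1 (mod 4), (-1|577) = +1. Now have (62|577).
Factor out 2: 62 = 2·31. Since 577 ≡ 1 (mod 8), (2|577) = +1. Now have (31|577).
577 ≡ 1 (mod 4), so quadratic reciprocity gives (31|577) = (577|31). Reduce: 577 ≡ 19 (mod 31). Now have (19|31).
Both 19 ≡ 3 and 31 ≡ 3 (mod 4), so reciprocity gives (19|31) = -(31|19). Reduce: 31 ≡ 12 (mod 19). Now have -(12|19).
Factor out 2: 12 = 2^2·3. Since 19 ≡ 3 (mod 8), (2|19) = -1, and (2|19)^2 = +1. Now have -(3|19).
Both 3 ≡ 3 and 19 ≡ 3 (mod 4), so reciprocity gives (3|19) = -(19|3). Reduce: 19 ≡ 1 (mod 3). Now have (1|3).
(1|3) = 1. Collecting the sign factors: 1.
Second factor (1018|577):
Reduce the numerator: 1018 ≡ 441 (mod 577), so (1018|577) = (441|577).
441 ≡ 1 (mod 4), so quadratic reciprocity gives (441|577) = (577|441). Reduce: 577 ≡ 136 (mod 441). Now have (136|441).
Factor out 2: 136 = 2^3·17. Since 441 ≡ 1 (mod 8), (2|441) = +1, and (2|441)^3 = +1. Now have (17|441).
17 ≡ 1 (mod 4), so quadratic reciprocity gives (17|441) = (441|17). Reduce: 441 ≡ 16 (mod 17). Now have (16|17).
Factor out 2: 16 = 2^4. Since 17 ≡ 1 (mod 8), (2|17) = +1, and (2|17)^4 = +1. Now have (1|17).
(1|17) = 1. Collecting the sign factors: 1.
Product: (1)·(1) = 1.

1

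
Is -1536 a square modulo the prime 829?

no

Reduce the numerator: -1536 ≡ 122 (mod 829), so (-1536/829) = (122/829).
Factor out 2: 122 = 2·61. Since 829 ≡ 5 (mod 8), (2/829) = -1. Now have -(61/829).
61 ≡ 1 (mod 4), so quadratic reciprocity gives (61/829) = (829/61). Reduce: 829 ≡ 36 (mod 61). Now have -(36/61).
Factor out 2: 36 = 2^2·9. Since 61 ≡ 5 (mod 8), (2/61) = -1, and (2/61)^2 = +1. Now have -(9/61).
9 ≡ 1 (mod 4), so quadratic reciprocity gives (9/61) = (61/9). Reduce: 61 ≡ 7 (mod 9). Now have -(7/9).
9 ≡ 1 (mod 4), so quadratic reciprocity gives (7/9) = (9/7). Reduce: 9 ≡ 2 (mod 7). Now have -(2/7).
Factor out 2: 2 = 2. Since 7 ≡ 7 (mod 8), (2/7) = +1. Now have -(1/7).
(1/7) = 1. Collecting the sign factors: -1.
(-1536/829) = -1, and 829 is prime, so -1536 is not a quadratic residue mod 829.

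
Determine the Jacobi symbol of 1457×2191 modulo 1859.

By multiplicativity, (1457·2191|1859) = (1457|1859)·(2191|1859).
First factor (1457|1859):
1457 ≡ 1 (mod 4), so quadratic reciprocity gives (1457|1859) = (1859|1457). Reduce: 1859 ≡ 402 (mod 1457). Now have (402|1457).
Factor out 2: 402 = 2·201. Since 1457 ≡ 1 (mod 8), (2|1457) = +1. Now have (201|1457).
201 ≡ 1 (mod 4), so quadratic reciprocity gives (201|1457) = (1457|201). Reduce: 1457 ≡ 50 (mod 201). Now have (50|201).
Factor out 2: 50 = 2·25. Since 201 ≡ 1 (mod 8), (2|201) = +1. Now have (25|201).
25 ≡ 1 (mod 4), so quadratic reciprocity gives (25|201) = (201|25). Reduce: 201 ≡ 1 (mod 25). Now have (1|25).
(1|25) = 1. Collecting the sign factors: 1.
Second factor (2191|1859):
Reduce the numerator: 2191 ≡ 332 (mod 1859), so (2191|1859) = (332|1859).
Factor out 2: 332 = 2^2·83. Since 1859 ≡ 3 (mod 8), (2|1859) = -1, and (2|1859)^2 = +1. Now have (83|1859).
Both 83 ≡ 3 and 1859 ≡ 3 (mod 4), so reciprocity gives (83|1859) = -(1859|83). Reduce: 1859 ≡ 33 (mod 83). Now have -(33|83).
33 ≡ 1 (mod 4), so quadratic reciprocity gives (33|83) = (83|33). Reduce: 83 ≡ 17 (mod 33). Now have -(17|33).
17 ≡ 1 (mod 4), so quadratic reciprocity gives (17|33) = (33|17). Reduce: 33 ≡ 16 (mod 17). Now have -(16|17).
Factor out 2: 16 = 2^4. Since 17 ≡ 1 (mod 8), (2|17) = +1, and (2|17)^4 = +1. Now have -(1|17).
(1|17) = 1. Collecting the sign factors: -1.
Product: (1)·(-1) = -1.

-1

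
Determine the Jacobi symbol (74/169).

1

(74/169)
  = (37/169)    [169 ≡ 1 mod 8 ⇒ (2/169) = +1]
  = (169/37)    [QR: 37 ≡ 1 mod 4, sign kept]
  = (21/37)    [169 ≡ 21 mod 37]
  = (37/21)    [QR: 21 ≡ 1 mod 4, sign kept]
  = (16/21)    [37 ≡ 16 mod 21]
  = (1/21)    [21 ≡ 5 mod 8 ⇒ (2/21)^4 = +1]
  = 1    [(1/21) = 1]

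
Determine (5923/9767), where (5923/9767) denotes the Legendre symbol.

-1

Both 5923 ≡ 3 and 9767 ≡ 3 (mod 4), so reciprocity gives (5923/9767) = -(9767/5923). Reduce: 9767 ≡ 3844 (mod 5923). Now have -(3844/5923).
Factor out 2: 3844 = 2^2·961. Since 5923 ≡ 3 (mod 8), (2/5923) = -1, and (2/5923)^2 = +1. Now have -(961/5923).
961 ≡ 1 (mod 4), so quadratic reciprocity gives (961/5923) = (5923/961). Reduce: 5923 ≡ 157 (mod 961). Now have -(157/961).
157 ≡ 1 (mod 4), so quadratic reciprocity gives (157/961) = (961/157). Reduce: 961 ≡ 19 (mod 157). Now have -(19/157).
157 ≡ 1 (mod 4), so quadratic reciprocity gives (19/157) = (157/19). Reduce: 157 ≡ 5 (mod 19). Now have -(5/19).
5 ≡ 1 (mod 4), so quadratic reciprocity gives (5/19) = (19/5). Reduce: 19 ≡ 4 (mod 5). Now have -(4/5).
Factor out 2: 4 = 2^2. Since 5 ≡ 5 (mod 8), (2/5) = -1, and (2/5)^2 = +1. Now have -(1/5).
(1/5) = 1. Collecting the sign factors: -1.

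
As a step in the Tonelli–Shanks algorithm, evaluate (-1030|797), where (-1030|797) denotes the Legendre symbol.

1

Pull out -1: (-1030|797) = (-1|797)·(1030|797). Since 797 ≡ 1 (mod 4), (-1|797) = +1. Now have (1030|797).
Reduce the numerator: 1030 ≡ 233 (mod 797), so (1030|797) = (233|797).
233 ≡ 1 (mod 4), so quadratic reciprocity gives (233|797) = (797|233). Reduce: 797 ≡ 98 (mod 233). Now have (98|233).
Factor out 2: 98 = 2·49. Since 233 ≡ 1 (mod 8), (2|233) = +1. Now have (49|233).
49 ≡ 1 (mod 4), so quadratic reciprocity gives (49|233) = (233|49). Reduce: 233 ≡ 37 (mod 49). Now have (37|49).
37 ≡ 1 (mod 4), so quadratic reciprocity gives (37|49) = (49|37). Reduce: 49 ≡ 12 (mod 37). Now have (12|37).
Factor out 2: 12 = 2^2·3. Since 37 ≡ 5 (mod 8), (2|37) = -1, and (2|37)^2 = +1. Now have (3|37).
37 ≡ 1 (mod 4), so quadratic reciprocity gives (3|37) = (37|3). Reduce: 37 ≡ 1 (mod 3). Now have (1|3).
(1|3) = 1. Collecting the sign factors: 1.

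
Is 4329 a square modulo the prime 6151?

no

(4329/6151)
  = (6151/4329)    [QR: 4329 ≡ 1 mod 4, sign kept]
  = (1822/4329)    [6151 ≡ 1822 mod 4329]
  = (911/4329)    [4329 ≡ 1 mod 8 ⇒ (2/4329) = +1]
  = (4329/911)    [QR: 4329 ≡ 1 mod 4, sign kept]
  = (685/911)    [4329 ≡ 685 mod 911]
  = (911/685)    [QR: 685 ≡ 1 mod 4, sign kept]
  = (226/685)    [911 ≡ 226 mod 685]
  = -(113/685)    [685 ≡ 5 mod 8 ⇒ (2/685) = -1]
  = -(685/113)    [QR: 113 ≡ 1 mod 4, sign kept]
  = -(7/113)    [685 ≡ 7 mod 113]
  = -(113/7)    [QR: 113 ≡ 1 mod 4, sign kept]
  = -(1/7)    [113 ≡ 1 mod 7]
  = -1    [(1/7) = 1]
The Legendre symbol is -1, so x^2 ≡ 4329 (mod 6151) has no solution.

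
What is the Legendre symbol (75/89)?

89 ≡ 1 (mod 4), so quadratic reciprocity gives (75/89) = (89/75). Reduce: 89 ≡ 14 (mod 75). Now have (14/75).
Factor out 2: 14 = 2·7. Since 75 ≡ 3 (mod 8), (2/75) = -1. Now have -(7/75).
Both 7 ≡ 3 and 75 ≡ 3 (mod 4), so reciprocity gives (7/75) = -(75/7). Reduce: 75 ≡ 5 (mod 7). Now have (5/7).
5 ≡ 1 (mod 4), so quadratic reciprocity gives (5/7) = (7/5). Reduce: 7 ≡ 2 (mod 5). Now have (2/5).
Factor out 2: 2 = 2. Since 5 ≡ 5 (mod 8), (2/5) = -1. Now have -(1/5).
(1/5) = 1. Collecting the sign factors: -1.

-1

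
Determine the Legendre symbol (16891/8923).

Reduce the numerator: 16891 ≡ 7968 (mod 8923), so (16891/8923) = (7968/8923).
Factor out 2: 7968 = 2^5·249. Since 8923 ≡ 3 (mod 8), (2/8923) = -1, and (2/8923)^5 = -1. Now have -(249/8923).
249 ≡ 1 (mod 4), so quadratic reciprocity gives (249/8923) = (8923/249). Reduce: 8923 ≡ 208 (mod 249). Now have -(208/249).
Factor out 2: 208 = 2^4·13. Since 249 ≡ 1 (mod 8), (2/249) = +1, and (2/249)^4 = +1. Now have -(13/249).
13 ≡ 1 (mod 4), so quadratic reciprocity gives (13/249) = (249/13). Reduce: 249 ≡ 2 (mod 13). Now have -(2/13).
Factor out 2: 2 = 2. Since 13 ≡ 5 (mod 8), (2/13) = -1. Now have (1/13).
(1/13) = 1. Collecting the sign factors: 1.

1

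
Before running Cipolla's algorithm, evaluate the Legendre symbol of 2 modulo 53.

-1

(2/53)
  = -(1/53)    [53 ≡ 5 mod 8 ⇒ (2/53) = -1]
  = -1    [(1/53) = 1]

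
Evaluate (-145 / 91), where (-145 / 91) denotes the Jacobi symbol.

-1

(-145 / 91)
  = (37 / 91)    [-145 ≡ 37 mod 91]
  = (91 / 37)    [QR: 37 ≡ 1 mod 4, sign kept]
  = (17 / 37)    [91 ≡ 17 mod 37]
  = (37 / 17)    [QR: 17 ≡ 1 mod 4, sign kept]
  = (3 / 17)    [37 ≡ 3 mod 17]
  = (17 / 3)    [QR: 17 ≡ 1 mod 4, sign kept]
  = (2 / 3)    [17 ≡ 2 mod 3]
  = -(1 / 3)    [3 ≡ 3 mod 8 ⇒ (2 / 3) = -1]
  = -1    [(1 / 3) = 1]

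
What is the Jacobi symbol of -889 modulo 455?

0

(-889 / 455)
  = (21 / 455)    [-889 ≡ 21 mod 455]
  = (455 / 21)    [QR: 21 ≡ 1 mod 4, sign kept]
  = (14 / 21)    [455 ≡ 14 mod 21]
  = -(7 / 21)    [21 ≡ 5 mod 8 ⇒ (2 / 21) = -1]
  = -(21 / 7)    [QR: 21 ≡ 1 mod 4, sign kept]
  = -(0 / 7)    [21 ≡ 0 mod 7]
  = 0    [numerator 0, gcd > 1]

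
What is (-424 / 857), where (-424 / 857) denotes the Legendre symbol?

(-424 / 857)
  = (424 / 857)    [857 ≡ 1 mod 4 ⇒ (-1 / 857) = +1]
  = (53 / 857)    [857 ≡ 1 mod 8 ⇒ (2 / 857)^3 = +1]
  = (857 / 53)    [QR: 53 ≡ 1 mod 4, sign kept]
  = (9 / 53)    [857 ≡ 9 mod 53]
  = (53 / 9)    [QR: 9 ≡ 1 mod 4, sign kept]
  = (8 / 9)    [53 ≡ 8 mod 9]
  = (1 / 9)    [9 ≡ 1 mod 8 ⇒ (2 / 9)^3 = +1]
  = 1    [(1 / 9) = 1]

1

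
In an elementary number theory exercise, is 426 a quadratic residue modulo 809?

Factor out 2: 426 = 2·213. Since 809 ≡ 1 (mod 8), (2/809) = +1. Now have (213/809).
213 ≡ 1 (mod 4), so quadratic reciprocity gives (213/809) = (809/213). Reduce: 809 ≡ 170 (mod 213). Now have (170/213).
Factor out 2: 170 = 2·85. Since 213 ≡ 5 (mod 8), (2/213) = -1. Now have -(85/213).
85 ≡ 1 (mod 4), so quadratic reciprocity gives (85/213) = (213/85). Reduce: 213 ≡ 43 (mod 85). Now have -(43/85).
85 ≡ 1 (mod 4), so quadratic reciprocity gives (43/85) = (85/43). Reduce: 85 ≡ 42 (mod 43). Now have -(42/43).
Factor out 2: 42 = 2·21. Since 43 ≡ 3 (mod 8), (2/43) = -1. Now have (21/43).
21 ≡ 1 (mod 4), so quadratic reciprocity gives (21/43) = (43/21). Reduce: 43 ≡ 1 (mod 21). Now have (1/21).
(1/21) = 1. Collecting the sign factors: 1.
The Legendre symbol is 1, so x^2 ≡ 426 (mod 809) has solution.

yes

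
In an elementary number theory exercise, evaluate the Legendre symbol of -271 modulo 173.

-1

Reduce the numerator: -271 ≡ 75 (mod 173), so (-271|173) = (75|173).
173 ≡ 1 (mod 4), so quadratic reciprocity gives (75|173) = (173|75). Reduce: 173 ≡ 23 (mod 75). Now have (23|75).
Both 23 ≡ 3 and 75 ≡ 3 (mod 4), so reciprocity gives (23|75) = -(75|23). Reduce: 75 ≡ 6 (mod 23). Now have -(6|23).
Factor out 2: 6 = 2·3. Since 23 ≡ 7 (mod 8), (2|23) = +1. Now have -(3|23).
Both 3 ≡ 3 and 23 ≡ 3 (mod 4), so reciprocity gives (3|23) = -(23|3). Reduce: 23 ≡ 2 (mod 3). Now have (2|3).
Factor out 2: 2 = 2. Since 3 ≡ 3 (mod 8), (2|3) = -1. Now have -(1|3).
(1|3) = 1. Collecting the sign factors: -1.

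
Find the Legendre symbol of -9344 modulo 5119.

Reduce the numerator: -9344 ≡ 894 (mod 5119), so (-9344 / 5119) = (894 / 5119).
Factor out 2: 894 = 2·447. Since 5119 ≡ 7 (mod 8), (2 / 5119) = +1. Now have (447 / 5119).
Both 447 ≡ 3 and 5119 ≡ 3 (mod 4), so reciprocity gives (447 / 5119) = -(5119 / 447). Reduce: 5119 ≡ 202 (mod 447). Now have -(202 / 447).
Factor out 2: 202 = 2·101. Since 447 ≡ 7 (mod 8), (2 / 447) = +1. Now have -(101 / 447).
101 ≡ 1 (mod 4), so quadratic reciprocity gives (101 / 447) = (447 / 101). Reduce: 447 ≡ 43 (mod 101). Now have -(43 / 101).
101 ≡ 1 (mod 4), so quadratic reciprocity gives (43 / 101) = (101 / 43). Reduce: 101 ≡ 15 (mod 43). Now have -(15 / 43).
Both 15 ≡ 3 and 43 ≡ 3 (mod 4), so reciprocity gives (15 / 43) = -(43 / 15). Reduce: 43 ≡ 13 (mod 15). Now have (13 / 15).
13 ≡ 1 (mod 4), so quadratic reciprocity gives (13 / 15) = (15 / 13). Reduce: 15 ≡ 2 (mod 13). Now have (2 / 13).
Factor out 2: 2 = 2. Since 13 ≡ 5 (mod 8), (2 / 13) = -1. Now have -(1 / 13).
(1 / 13) = 1. Collecting the sign factors: -1.

-1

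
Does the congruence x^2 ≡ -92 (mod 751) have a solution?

Reduce the numerator: -92 ≡ 659 (mod 751), so (-92/751) = (659/751).
Both 659 ≡ 3 and 751 ≡ 3 (mod 4), so reciprocity gives (659/751) = -(751/659). Reduce: 751 ≡ 92 (mod 659). Now have -(92/659).
Factor out 2: 92 = 2^2·23. Since 659 ≡ 3 (mod 8), (2/659) = -1, and (2/659)^2 = +1. Now have -(23/659).
Both 23 ≡ 3 and 659 ≡ 3 (mod 4), so reciprocity gives (23/659) = -(659/23). Reduce: 659 ≡ 15 (mod 23). Now have (15/23).
Both 15 ≡ 3 and 23 ≡ 3 (mod 4), so reciprocity gives (15/23) = -(23/15). Reduce: 23 ≡ 8 (mod 15). Now have -(8/15).
Factor out 2: 8 = 2^3. Since 15 ≡ 7 (mod 8), (2/15) = +1, and (2/15)^3 = +1. Now have -(1/15).
(1/15) = 1. Collecting the sign factors: -1.
The Legendre symbol is -1, so x^2 ≡ -92 (mod 751) has no solution.

no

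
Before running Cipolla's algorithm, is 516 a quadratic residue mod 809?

Factor out 2: 516 = 2^2·129. Since 809 ≡ 1 (mod 8), (2/809) = +1, and (2/809)^2 = +1. Now have (129/809).
129 ≡ 1 (mod 4), so quadratic reciprocity gives (129/809) = (809/129). Reduce: 809 ≡ 35 (mod 129). Now have (35/129).
129 ≡ 1 (mod 4), so quadratic reciprocity gives (35/129) = (129/35). Reduce: 129 ≡ 24 (mod 35). Now have (24/35).
Factor out 2: 24 = 2^3·3. Since 35 ≡ 3 (mod 8), (2/35) = -1, and (2/35)^3 = -1. Now have -(3/35).
Both 3 ≡ 3 and 35 ≡ 3 (mod 4), so reciprocity gives (3/35) = -(35/3). Reduce: 35 ≡ 2 (mod 3). Now have (2/3).
Factor out 2: 2 = 2. Since 3 ≡ 3 (mod 8), (2/3) = -1. Now have -(1/3).
(1/3) = 1. Collecting the sign factors: -1.
The Legendre symbol is -1, so x^2 ≡ 516 (mod 809) has no solution.

no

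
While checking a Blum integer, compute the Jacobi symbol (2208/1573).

-1

Reduce the numerator: 2208 ≡ 635 (mod 1573), so (2208/1573) = (635/1573).
1573 ≡ 1 (mod 4), so quadratic reciprocity gives (635/1573) = (1573/635). Reduce: 1573 ≡ 303 (mod 635). Now have (303/635).
Both 303 ≡ 3 and 635 ≡ 3 (mod 4), so reciprocity gives (303/635) = -(635/303). Reduce: 635 ≡ 29 (mod 303). Now have -(29/303).
29 ≡ 1 (mod 4), so quadratic reciprocity gives (29/303) = (303/29). Reduce: 303 ≡ 13 (mod 29). Now have -(13/29).
13 ≡ 1 (mod 4), so quadratic reciprocity gives (13/29) = (29/13). Reduce: 29 ≡ 3 (mod 13). Now have -(3/13).
13 ≡ 1 (mod 4), so quadratic reciprocity gives (3/13) = (13/3). Reduce: 13 ≡ 1 (mod 3). Now have -(1/3).
(1/3) = 1. Collecting the sign factors: -1.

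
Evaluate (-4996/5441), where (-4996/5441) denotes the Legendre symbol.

-1

Pull out -1: (-4996/5441) = (-1/5441)·(4996/5441). Since 5441 ≡ 1 (mod 4), (-1/5441) = +1. Now have (4996/5441).
Factor out 2: 4996 = 2^2·1249. Since 5441 ≡ 1 (mod 8), (2/5441) = +1, and (2/5441)^2 = +1. Now have (1249/5441).
1249 ≡ 1 (mod 4), so quadratic reciprocity gives (1249/5441) = (5441/1249). Reduce: 5441 ≡ 445 (mod 1249). Now have (445/1249).
445 ≡ 1 (mod 4), so quadratic reciprocity gives (445/1249) = (1249/445). Reduce: 1249 ≡ 359 (mod 445). Now have (359/445).
445 ≡ 1 (mod 4), so quadratic reciprocity gives (359/445) = (445/359). Reduce: 445 ≡ 86 (mod 359). Now have (86/359).
Factor out 2: 86 = 2·43. Since 359 ≡ 7 (mod 8), (2/359) = +1. Now have (43/359).
Both 43 ≡ 3 and 359 ≡ 3 (mod 4), so reciprocity gives (43/359) = -(359/43). Reduce: 359 ≡ 15 (mod 43). Now have -(15/43).
Both 15 ≡ 3 and 43 ≡ 3 (mod 4), so reciprocity gives (15/43) = -(43/15). Reduce: 43 ≡ 13 (mod 15). Now have (13/15).
13 ≡ 1 (mod 4), so quadratic reciprocity gives (13/15) = (15/13). Reduce: 15 ≡ 2 (mod 13). Now have (2/13).
Factor out 2: 2 = 2. Since 13 ≡ 5 (mod 8), (2/13) = -1. Now have -(1/13).
(1/13) = 1. Collecting the sign factors: -1.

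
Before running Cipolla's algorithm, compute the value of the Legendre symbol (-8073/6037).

1

(-8073/6037)
  = (8073/6037)    [6037 ≡ 1 mod 4 ⇒ (-1/6037) = +1]
  = (2036/6037)    [8073 ≡ 2036 mod 6037]
  = (509/6037)    [6037 ≡ 5 mod 8 ⇒ (2/6037)^2 = +1]
  = (6037/509)    [QR: 509 ≡ 1 mod 4, sign kept]
  = (438/509)    [6037 ≡ 438 mod 509]
  = -(219/509)    [509 ≡ 5 mod 8 ⇒ (2/509) = -1]
  = -(509/219)    [QR: 509 ≡ 1 mod 4, sign kept]
  = -(71/219)    [509 ≡ 71 mod 219]
  = (219/71)    [QR: both ≡ 3 mod 4, sign flips]
  = (6/71)    [219 ≡ 6 mod 71]
  = (3/71)    [71 ≡ 7 mod 8 ⇒ (2/71) = +1]
  = -(71/3)    [QR: both ≡ 3 mod 4, sign flips]
  = -(2/3)    [71 ≡ 2 mod 3]
  = (1/3)    [3 ≡ 3 mod 8 ⇒ (2/3) = -1]
  = 1    [(1/3) = 1]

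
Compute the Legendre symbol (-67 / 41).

(-67 / 41)
  = (15 / 41)    [-67 ≡ 15 mod 41]
  = (41 / 15)    [QR: 41 ≡ 1 mod 4, sign kept]
  = (11 / 15)    [41 ≡ 11 mod 15]
  = -(15 / 11)    [QR: both ≡ 3 mod 4, sign flips]
  = -(4 / 11)    [15 ≡ 4 mod 11]
  = -(1 / 11)    [11 ≡ 3 mod 8 ⇒ (2 / 11)^2 = +1]
  = -1    [(1 / 11) = 1]

-1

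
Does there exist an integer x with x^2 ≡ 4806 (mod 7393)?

no

(4806|7393)
  = (2403|7393)    [7393 ≡ 1 mod 8 ⇒ (2|7393) = +1]
  = (7393|2403)    [QR: 7393 ≡ 1 mod 4, sign kept]
  = (184|2403)    [7393 ≡ 184 mod 2403]
  = -(23|2403)    [2403 ≡ 3 mod 8 ⇒ (2|2403)^3 = -1]
  = (2403|23)    [QR: both ≡ 3 mod 4, sign flips]
  = (11|23)    [2403 ≡ 11 mod 23]
  = -(23|11)    [QR: both ≡ 3 mod 4, sign flips]
  = -(1|11)    [23 ≡ 1 mod 11]
  = -1    [(1|11) = 1]
(4806|7393) = -1, and 7393 is prime, so 4806 is not a quadratic residue mod 7393.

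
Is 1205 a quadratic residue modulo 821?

(1205|821)
  = (384|821)    [1205 ≡ 384 mod 821]
  = -(3|821)    [821 ≡ 5 mod 8 ⇒ (2|821)^7 = -1]
  = -(821|3)    [QR: 821 ≡ 1 mod 4, sign kept]
  = -(2|3)    [821 ≡ 2 mod 3]
  = (1|3)    [3 ≡ 3 mod 8 ⇒ (2|3) = -1]
  = 1    [(1|3) = 1]
The Legendre symbol is 1, so x^2 ≡ 1205 (mod 821) has solution.

yes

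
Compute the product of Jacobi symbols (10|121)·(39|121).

By multiplicativity, (10·39|121) = (10|121)·(39|121).
First factor (10|121):
(10|121)
  = (5|121)    [121 ≡ 1 mod 8 ⇒ (2|121) = +1]
  = (121|5)    [QR: 5 ≡ 1 mod 4, sign kept]
  = (1|5)    [121 ≡ 1 mod 5]
  = 1    [(1|5) = 1]
Second factor (39|121):
(39|121)
  = (121|39)    [QR: 121 ≡ 1 mod 4, sign kept]
  = (4|39)    [121 ≡ 4 mod 39]
  = (1|39)    [39 ≡ 7 mod 8 ⇒ (2|39)^2 = +1]
  = 1    [(1|39) = 1]
Product: (1)·(1) = 1.

1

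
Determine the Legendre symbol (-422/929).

-1

Pull out -1: (-422/929) = (-1/929)·(422/929). Since 929 ≡ 1 (mod 4), (-1/929) = +1. Now have (422/929).
Factor out 2: 422 = 2·211. Since 929 ≡ 1 (mod 8), (2/929) = +1. Now have (211/929).
929 ≡ 1 (mod 4), so quadratic reciprocity gives (211/929) = (929/211). Reduce: 929 ≡ 85 (mod 211). Now have (85/211).
85 ≡ 1 (mod 4), so quadratic reciprocity gives (85/211) = (211/85). Reduce: 211 ≡ 41 (mod 85). Now have (41/85).
41 ≡ 1 (mod 4), so quadratic reciprocity gives (41/85) = (85/41). Reduce: 85 ≡ 3 (mod 41). Now have (3/41).
41 ≡ 1 (mod 4), so quadratic reciprocity gives (3/41) = (41/3). Reduce: 41 ≡ 2 (mod 3). Now have (2/3).
Factor out 2: 2 = 2. Since 3 ≡ 3 (mod 8), (2/3) = -1. Now have -(1/3).
(1/3) = 1. Collecting the sign factors: -1.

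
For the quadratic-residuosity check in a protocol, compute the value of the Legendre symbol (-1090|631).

1

Pull out -1: (-1090|631) = (-1|631)·(1090|631). Since 631 ≡ 3 (mod 4), (-1|631) = -1. Now have -(1090|631).
Reduce the numerator: 1090 ≡ 459 (mod 631), so (1090|631) = (459|631).
Both 459 ≡ 3 and 631 ≡ 3 (mod 4), so reciprocity gives (459|631) = -(631|459). Reduce: 631 ≡ 172 (mod 459). Now have (172|459).
Factor out 2: 172 = 2^2·43. Since 459 ≡ 3 (mod 8), (2|459) = -1, and (2|459)^2 = +1. Now have (43|459).
Both 43 ≡ 3 and 459 ≡ 3 (mod 4), so reciprocity gives (43|459) = -(459|43). Reduce: 459 ≡ 29 (mod 43). Now have -(29|43).
29 ≡ 1 (mod 4), so quadratic reciprocity gives (29|43) = (43|29). Reduce: 43 ≡ 14 (mod 29). Now have -(14|29).
Factor out 2: 14 = 2·7. Since 29 ≡ 5 (mod 8), (2|29) = -1. Now have (7|29).
29 ≡ 1 (mod 4), so quadratic reciprocity gives (7|29) = (29|7). Reduce: 29 ≡ 1 (mod 7). Now have (1|7).
(1|7) = 1. Collecting the sign factors: 1.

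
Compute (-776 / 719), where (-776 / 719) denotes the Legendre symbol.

1

Reduce the numerator: -776 ≡ 662 (mod 719), so (-776 / 719) = (662 / 719).
Factor out 2: 662 = 2·331. Since 719 ≡ 7 (mod 8), (2 / 719) = +1. Now have (331 / 719).
Both 331 ≡ 3 and 719 ≡ 3 (mod 4), so reciprocity gives (331 / 719) = -(719 / 331). Reduce: 719 ≡ 57 (mod 331). Now have -(57 / 331).
57 ≡ 1 (mod 4), so quadratic reciprocity gives (57 / 331) = (331 / 57). Reduce: 331 ≡ 46 (mod 57). Now have -(46 / 57).
Factor out 2: 46 = 2·23. Since 57 ≡ 1 (mod 8), (2 / 57) = +1. Now have -(23 / 57).
57 ≡ 1 (mod 4), so quadratic reciprocity gives (23 / 57) = (57 / 23). Reduce: 57 ≡ 11 (mod 23). Now have -(11 / 23).
Both 11 ≡ 3 and 23 ≡ 3 (mod 4), so reciprocity gives (11 / 23) = -(23 / 11). Reduce: 23 ≡ 1 (mod 11). Now have (1 / 11).
(1 / 11) = 1. Collecting the sign factors: 1.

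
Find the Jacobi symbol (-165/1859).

0

(-165/1859)
  = (1694/1859)    [-165 ≡ 1694 mod 1859]
  = -(847/1859)    [1859 ≡ 3 mod 8 ⇒ (2/1859) = -1]
  = (1859/847)    [QR: both ≡ 3 mod 4, sign flips]
  = (165/847)    [1859 ≡ 165 mod 847]
  = (847/165)    [QR: 165 ≡ 1 mod 4, sign kept]
  = (22/165)    [847 ≡ 22 mod 165]
  = -(11/165)    [165 ≡ 5 mod 8 ⇒ (2/165) = -1]
  = -(165/11)    [QR: 165 ≡ 1 mod 4, sign kept]
  = -(0/11)    [165 ≡ 0 mod 11]
  = 0    [numerator 0, gcd > 1]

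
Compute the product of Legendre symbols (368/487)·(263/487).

By multiplicativity, (368·263/487) = (368/487)·(263/487).
First factor (368/487):
(368/487)
  = (23/487)    [487 ≡ 7 mod 8 ⇒ (2/487)^4 = +1]
  = -(487/23)    [QR: both ≡ 3 mod 4, sign flips]
  = -(4/23)    [487 ≡ 4 mod 23]
  = -(1/23)    [23 ≡ 7 mod 8 ⇒ (2/23)^2 = +1]
  = -1    [(1/23) = 1]
Second factor (263/487):
(263/487)
  = -(487/263)    [QR: both ≡ 3 mod 4, sign flips]
  = -(224/263)    [487 ≡ 224 mod 263]
  = -(7/263)    [263 ≡ 7 mod 8 ⇒ (2/263)^5 = +1]
  = (263/7)    [QR: both ≡ 3 mod 4, sign flips]
  = (4/7)    [263 ≡ 4 mod 7]
  = (1/7)    [7 ≡ 7 mod 8 ⇒ (2/7)^2 = +1]
  = 1    [(1/7) = 1]
Product: (-1)·(1) = -1.

-1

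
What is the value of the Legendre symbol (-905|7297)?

(-905|7297)
  = (905|7297)    [7297 ≡ 1 mod 4 ⇒ (-1|7297) = +1]
  = (7297|905)    [QR: 905 ≡ 1 mod 4, sign kept]
  = (57|905)    [7297 ≡ 57 mod 905]
  = (905|57)    [QR: 57 ≡ 1 mod 4, sign kept]
  = (50|57)    [905 ≡ 50 mod 57]
  = (25|57)    [57 ≡ 1 mod 8 ⇒ (2|57) = +1]
  = (57|25)    [QR: 25 ≡ 1 mod 4, sign kept]
  = (7|25)    [57 ≡ 7 mod 25]
  = (25|7)    [QR: 25 ≡ 1 mod 4, sign kept]
  = (4|7)    [25 ≡ 4 mod 7]
  = (1|7)    [7 ≡ 7 mod 8 ⇒ (2|7)^2 = +1]
  = 1    [(1|7) = 1]

1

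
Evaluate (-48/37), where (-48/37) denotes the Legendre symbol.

1

Reduce the numerator: -48 ≡ 26 (mod 37), so (-48/37) = (26/37).
Factor out 2: 26 = 2·13. Since 37 ≡ 5 (mod 8), (2/37) = -1. Now have -(13/37).
13 ≡ 1 (mod 4), so quadratic reciprocity gives (13/37) = (37/13). Reduce: 37 ≡ 11 (mod 13). Now have -(11/13).
13 ≡ 1 (mod 4), so quadratic reciprocity gives (11/13) = (13/11). Reduce: 13 ≡ 2 (mod 11). Now have -(2/11).
Factor out 2: 2 = 2. Since 11 ≡ 3 (mod 8), (2/11) = -1. Now have (1/11).
(1/11) = 1. Collecting the sign factors: 1.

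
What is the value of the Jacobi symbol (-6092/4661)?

1

(-6092/4661)
  = (6092/4661)    [4661 ≡ 1 mod 4 ⇒ (-1/4661) = +1]
  = (1431/4661)    [6092 ≡ 1431 mod 4661]
  = (4661/1431)    [QR: 4661 ≡ 1 mod 4, sign kept]
  = (368/1431)    [4661 ≡ 368 mod 1431]
  = (23/1431)    [1431 ≡ 7 mod 8 ⇒ (2/1431)^4 = +1]
  = -(1431/23)    [QR: both ≡ 3 mod 4, sign flips]
  = -(5/23)    [1431 ≡ 5 mod 23]
  = -(23/5)    [QR: 5 ≡ 1 mod 4, sign kept]
  = -(3/5)    [23 ≡ 3 mod 5]
  = -(5/3)    [QR: 5 ≡ 1 mod 4, sign kept]
  = -(2/3)    [5 ≡ 2 mod 3]
  = (1/3)    [3 ≡ 3 mod 8 ⇒ (2/3) = -1]
  = 1    [(1/3) = 1]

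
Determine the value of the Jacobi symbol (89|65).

(89|65)
  = (24|65)    [89 ≡ 24 mod 65]
  = (3|65)    [65 ≡ 1 mod 8 ⇒ (2|65)^3 = +1]
  = (65|3)    [QR: 65 ≡ 1 mod 4, sign kept]
  = (2|3)    [65 ≡ 2 mod 3]
  = -(1|3)    [3 ≡ 3 mod 8 ⇒ (2|3) = -1]
  = -1    [(1|3) = 1]

-1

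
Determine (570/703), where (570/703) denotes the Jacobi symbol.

0

(570/703)
  = (285/703)    [703 ≡ 7 mod 8 ⇒ (2/703) = +1]
  = (703/285)    [QR: 285 ≡ 1 mod 4, sign kept]
  = (133/285)    [703 ≡ 133 mod 285]
  = (285/133)    [QR: 133 ≡ 1 mod 4, sign kept]
  = (19/133)    [285 ≡ 19 mod 133]
  = (133/19)    [QR: 133 ≡ 1 mod 4, sign kept]
  = (0/19)    [133 ≡ 0 mod 19]
  = 0    [numerator 0, gcd > 1]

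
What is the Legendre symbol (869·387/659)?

By multiplicativity, (869·387/659) = (869/659)·(387/659).
First factor (869/659):
Reduce the numerator: 869 ≡ 210 (mod 659), so (869/659) = (210/659).
Factor out 2: 210 = 2·105. Since 659 ≡ 3 (mod 8), (2/659) = -1. Now have -(105/659).
105 ≡ 1 (mod 4), so quadratic reciprocity gives (105/659) = (659/105). Reduce: 659 ≡ 29 (mod 105). Now have -(29/105).
29 ≡ 1 (mod 4), so quadratic reciprocity gives (29/105) = (105/29). Reduce: 105 ≡ 18 (mod 29). Now have -(18/29).
Factor out 2: 18 = 2·9. Since 29 ≡ 5 (mod 8), (2/29) = -1. Now have (9/29).
9 ≡ 1 (mod 4), so quadratic reciprocity gives (9/29) = (29/9). Reduce: 29 ≡ 2 (mod 9). Now have (2/9).
Factor out 2: 2 = 2. Since 9 ≡ 1 (mod 8), (2/9) = +1. Now have (1/9).
(1/9) = 1. Collecting the sign factors: 1.
Second factor (387/659):
Both 387 ≡ 3 and 659 ≡ 3 (mod 4), so reciprocity gives (387/659) = -(659/387). Reduce: 659 ≡ 272 (mod 387). Now have -(272/387).
Factor out 2: 272 = 2^4·17. Since 387 ≡ 3 (mod 8), (2/387) = -1, and (2/387)^4 = +1. Now have -(17/387).
17 ≡ 1 (mod 4), so quadratic reciprocity gives (17/387) = (387/17). Reduce: 387 ≡ 13 (mod 17). Now have -(13/17).
13 ≡ 1 (mod 4), so quadratic reciprocity gives (13/17) = (17/13). Reduce: 17 ≡ 4 (mod 13). Now have -(4/13).
Factor out 2: 4 = 2^2. Since 13 ≡ 5 (mod 8), (2/13) = -1, and (2/13)^2 = +1. Now have -(1/13).
(1/13) = 1. Collecting the sign factors: -1.
Product: (1)·(-1) = -1.

-1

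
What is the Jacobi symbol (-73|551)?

1

Pull out -1: (-73|551) = (-1|551)·(73|551). Since 551 ≡ 3 (mod 4), (-1|551) = -1. Now have -(73|551).
73 ≡ 1 (mod 4), so quadratic reciprocity gives (73|551) = (551|73). Reduce: 551 ≡ 40 (mod 73). Now have -(40|73).
Factor out 2: 40 = 2^3·5. Since 73 ≡ 1 (mod 8), (2|73) = +1, and (2|73)^3 = +1. Now have -(5|73).
5 ≡ 1 (mod 4), so quadratic reciprocity gives (5|73) = (73|5). Reduce: 73 ≡ 3 (mod 5). Now have -(3|5).
5 ≡ 1 (mod 4), so quadratic reciprocity gives (3|5) = (5|3). Reduce: 5 ≡ 2 (mod 3). Now have -(2|3).
Factor out 2: 2 = 2. Since 3 ≡ 3 (mod 8), (2|3) = -1. Now have (1|3).
(1|3) = 1. Collecting the sign factors: 1.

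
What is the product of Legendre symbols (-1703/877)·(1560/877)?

By multiplicativity, (-1703·1560/877) = (-1703/877)·(1560/877).
First factor (-1703/877):
(-1703/877)
  = (1703/877)    [877 ≡ 1 mod 4 ⇒ (-1/877) = +1]
  = (826/877)    [1703 ≡ 826 mod 877]
  = -(413/877)    [877 ≡ 5 mod 8 ⇒ (2/877) = -1]
  = -(877/413)    [QR: 413 ≡ 1 mod 4, sign kept]
  = -(51/413)    [877 ≡ 51 mod 413]
  = -(413/51)    [QR: 413 ≡ 1 mod 4, sign kept]
  = -(5/51)    [413 ≡ 5 mod 51]
  = -(51/5)    [QR: 5 ≡ 1 mod 4, sign kept]
  = -(1/5)    [51 ≡ 1 mod 5]
  = -1    [(1/5) = 1]
Second factor (1560/877):
(1560/877)
  = (683/877)    [1560 ≡ 683 mod 877]
  = (877/683)    [QR: 877 ≡ 1 mod 4, sign kept]
  = (194/683)    [877 ≡ 194 mod 683]
  = -(97/683)    [683 ≡ 3 mod 8 ⇒ (2/683) = -1]
  = -(683/97)    [QR: 97 ≡ 1 mod 4, sign kept]
  = -(4/97)    [683 ≡ 4 mod 97]
  = -(1/97)    [97 ≡ 1 mod 8 ⇒ (2/97)^2 = +1]
  = -1    [(1/97) = 1]
Product: (-1)·(-1) = 1.

1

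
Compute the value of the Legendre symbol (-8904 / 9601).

-1

(-8904 / 9601)
  = (8904 / 9601)    [9601 ≡ 1 mod 4 ⇒ (-1 / 9601) = +1]
  = (1113 / 9601)    [9601 ≡ 1 mod 8 ⇒ (2 / 9601)^3 = +1]
  = (9601 / 1113)    [QR: 1113 ≡ 1 mod 4, sign kept]
  = (697 / 1113)    [9601 ≡ 697 mod 1113]
  = (1113 / 697)    [QR: 697 ≡ 1 mod 4, sign kept]
  = (416 / 697)    [1113 ≡ 416 mod 697]
  = (13 / 697)    [697 ≡ 1 mod 8 ⇒ (2 / 697)^5 = +1]
  = (697 / 13)    [QR: 13 ≡ 1 mod 4, sign kept]
  = (8 / 13)    [697 ≡ 8 mod 13]
  = -(1 / 13)    [13 ≡ 5 mod 8 ⇒ (2 / 13)^3 = -1]
  = -1    [(1 / 13) = 1]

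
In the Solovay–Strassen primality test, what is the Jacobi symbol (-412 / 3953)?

-1

Reduce the numerator: -412 ≡ 3541 (mod 3953), so (-412 / 3953) = (3541 / 3953).
3541 ≡ 1 (mod 4), so quadratic reciprocity gives (3541 / 3953) = (3953 / 3541). Reduce: 3953 ≡ 412 (mod 3541). Now have (412 / 3541).
Factor out 2: 412 = 2^2·103. Since 3541 ≡ 5 (mod 8), (2 / 3541) = -1, and (2 / 3541)^2 = +1. Now have (103 / 3541).
3541 ≡ 1 (mod 4), so quadratic reciprocity gives (103 / 3541) = (3541 / 103). Reduce: 3541 ≡ 39 (mod 103). Now have (39 / 103).
Both 39 ≡ 3 and 103 ≡ 3 (mod 4), so reciprocity gives (39 / 103) = -(103 / 39). Reduce: 103 ≡ 25 (mod 39). Now have -(25 / 39).
25 ≡ 1 (mod 4), so quadratic reciprocity gives (25 / 39) = (39 / 25). Reduce: 39 ≡ 14 (mod 25). Now have -(14 / 25).
Factor out 2: 14 = 2·7. Since 25 ≡ 1 (mod 8), (2 / 25) = +1. Now have -(7 / 25).
25 ≡ 1 (mod 4), so quadratic reciprocity gives (7 / 25) = (25 / 7). Reduce: 25 ≡ 4 (mod 7). Now have -(4 / 7).
Factor out 2: 4 = 2^2. Since 7 ≡ 7 (mod 8), (2 / 7) = +1, and (2 / 7)^2 = +1. Now have -(1 / 7).
(1 / 7) = 1. Collecting the sign factors: -1.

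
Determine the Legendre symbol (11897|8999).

(11897|8999)
  = (2898|8999)    [11897 ≡ 2898 mod 8999]
  = (1449|8999)    [8999 ≡ 7 mod 8 ⇒ (2|8999) = +1]
  = (8999|1449)    [QR: 1449 ≡ 1 mod 4, sign kept]
  = (305|1449)    [8999 ≡ 305 mod 1449]
  = (1449|305)    [QR: 305 ≡ 1 mod 4, sign kept]
  = (229|305)    [1449 ≡ 229 mod 305]
  = (305|229)    [QR: 229 ≡ 1 mod 4, sign kept]
  = (76|229)    [305 ≡ 76 mod 229]
  = (19|229)    [229 ≡ 5 mod 8 ⇒ (2|229)^2 = +1]
  = (229|19)    [QR: 229 ≡ 1 mod 4, sign kept]
  = (1|19)    [229 ≡ 1 mod 19]
  = 1    [(1|19) = 1]

1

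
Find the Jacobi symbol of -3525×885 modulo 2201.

By multiplicativity, (-3525·885|2201) = (-3525|2201)·(885|2201).
First factor (-3525|2201):
Reduce the numerator: -3525 ≡ 877 (mod 2201), so (-3525|2201) = (877|2201).
877 ≡ 1 (mod 4), so quadratic reciprocity gives (877|2201) = (2201|877). Reduce: 2201 ≡ 447 (mod 877). Now have (447|877).
877 ≡ 1 (mod 4), so quadratic reciprocity gives (447|877) = (877|447). Reduce: 877 ≡ 430 (mod 447). Now have (430|447).
Factor out 2: 430 = 2·215. Since 447 ≡ 7 (mod 8), (2|447) = +1. Now have (215|447).
Both 215 ≡ 3 and 447 ≡ 3 (mod 4), so reciprocity gives (215|447) = -(447|215). Reduce: 447 ≡ 17 (mod 215). Now have -(17|215).
17 ≡ 1 (mod 4), so quadratic reciprocity gives (17|215) = (215|17). Reduce: 215 ≡ 11 (mod 17). Now have -(11|17).
17 ≡ 1 (mod 4), so quadratic reciprocity gives (11|17) = (17|11). Reduce: 17 ≡ 6 (mod 11). Now have -(6|11).
Factor out 2: 6 = 2·3. Since 11 ≡ 3 (mod 8), (2|11) = -1. Now have (3|11).
Both 3 ≡ 3 and 11 ≡ 3 (mod 4), so reciprocity gives (3|11) = -(11|3). Reduce: 11 ≡ 2 (mod 3). Now have -(2|3).
Factor out 2: 2 = 2. Since 3 ≡ 3 (mod 8), (2|3) = -1. Now have (1|3).
(1|3) = 1. Collecting the sign factors: 1.
Second factor (885|2201):
885 ≡ 1 (mod 4), so quadratic reciprocity gives (885|2201) = (2201|885). Reduce: 2201 ≡ 431 (mod 885). Now have (431|885).
885 ≡ 1 (mod 4), so quadratic reciprocity gives (431|885) = (885|431). Reduce: 885 ≡ 23 (mod 431). Now have (23|431).
Both 23 ≡ 3 and 431 ≡ 3 (mod 4), so reciprocity gives (23|431) = -(431|23). Reduce: 431 ≡ 17 (mod 23). Now have -(17|23).
17 ≡ 1 (mod 4), so quadratic reciprocity gives (17|23) = (23|17). Reduce: 23 ≡ 6 (mod 17). Now have -(6|17).
Factor out 2: 6 = 2·3. Since 17 ≡ 1 (mod 8), (2|17) = +1. Now have -(3|17).
17 ≡ 1 (mod 4), so quadratic reciprocity gives (3|17) = (17|3). Reduce: 17 ≡ 2 (mod 3). Now have -(2|3).
Factor out 2: 2 = 2. Since 3 ≡ 3 (mod 8), (2|3) = -1. Now have (1|3).
(1|3) = 1. Collecting the sign factors: 1.
Product: (1)·(1) = 1.

1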